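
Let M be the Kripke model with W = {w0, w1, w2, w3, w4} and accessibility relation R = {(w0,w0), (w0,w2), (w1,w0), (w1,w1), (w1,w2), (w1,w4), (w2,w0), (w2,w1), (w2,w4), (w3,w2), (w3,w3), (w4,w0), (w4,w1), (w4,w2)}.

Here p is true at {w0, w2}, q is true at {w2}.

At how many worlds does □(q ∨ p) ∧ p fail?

4

w0: □(q ∨ p) is T, p is T. ✓
w1: □(q ∨ p) is F, p is F. ✗
w2: □(q ∨ p) is F, p is T. ✗
w3: □(q ∨ p) is F, p is F. ✗
w4: □(q ∨ p) is F, p is F. ✗
Satisfying worlds: {w0}.
So □(q ∨ p) ∧ p fails at the other 4 worlds.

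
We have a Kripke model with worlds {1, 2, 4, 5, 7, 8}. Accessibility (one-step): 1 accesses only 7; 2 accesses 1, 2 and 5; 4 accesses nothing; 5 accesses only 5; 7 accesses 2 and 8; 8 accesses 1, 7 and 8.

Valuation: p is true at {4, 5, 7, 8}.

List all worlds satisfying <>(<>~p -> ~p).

1: successors {7}; <>~p -> ~p there: 7:F. ✗
2: successors {1, 2, 5}; <>~p -> ~p there: 1:T, 2:T, 5:T. ✓
4: no successors, so <>(<>~p -> ~p) fails. ✗
5: successors {5}; <>~p -> ~p there: 5:T. ✓
7: successors {2, 8}; <>~p -> ~p there: 2:T, 8:F. ✓
8: successors {1, 7, 8}; <>~p -> ~p there: 1:T, 7:F, 8:F. ✓

{2, 5, 7, 8}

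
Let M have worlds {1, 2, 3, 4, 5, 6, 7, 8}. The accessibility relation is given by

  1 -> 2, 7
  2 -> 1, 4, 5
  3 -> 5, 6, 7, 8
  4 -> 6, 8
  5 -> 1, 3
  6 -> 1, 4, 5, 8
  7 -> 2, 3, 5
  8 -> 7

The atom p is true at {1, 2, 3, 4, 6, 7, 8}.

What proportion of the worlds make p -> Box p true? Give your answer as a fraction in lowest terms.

1/2

1: p is T, Box p is T. ✓
2: p is T, Box p is F. ✗
3: p is T, Box p is F. ✗
4: p is T, Box p is T. ✓
5: p is F, Box p is T. ✓
6: p is T, Box p is F. ✗
7: p is T, Box p is F. ✗
8: p is T, Box p is T. ✓
That's 4 of 8 worlds, so 4/8 = 1/2.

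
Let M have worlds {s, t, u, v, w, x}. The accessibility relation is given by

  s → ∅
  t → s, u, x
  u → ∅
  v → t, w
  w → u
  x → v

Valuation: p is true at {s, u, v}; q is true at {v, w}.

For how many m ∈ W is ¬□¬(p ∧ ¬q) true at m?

2

s: □¬(p ∧ ¬q) is T. ✗
t: □¬(p ∧ ¬q) is F. ✓
u: □¬(p ∧ ¬q) is T. ✗
v: □¬(p ∧ ¬q) is T. ✗
w: □¬(p ∧ ¬q) is F. ✓
x: □¬(p ∧ ¬q) is T. ✗
Satisfying worlds: {t, w}.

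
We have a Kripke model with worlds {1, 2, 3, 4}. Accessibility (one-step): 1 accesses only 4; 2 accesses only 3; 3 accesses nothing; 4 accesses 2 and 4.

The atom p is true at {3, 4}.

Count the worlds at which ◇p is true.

1: successors {4}; p there: 4:T. ✓
2: successors {3}; p there: 3:T. ✓
3: no successors, so ◇p fails. ✗
4: successors {2, 4}; p there: 2:F, 4:T. ✓
Satisfying worlds: {1, 2, 4}.

3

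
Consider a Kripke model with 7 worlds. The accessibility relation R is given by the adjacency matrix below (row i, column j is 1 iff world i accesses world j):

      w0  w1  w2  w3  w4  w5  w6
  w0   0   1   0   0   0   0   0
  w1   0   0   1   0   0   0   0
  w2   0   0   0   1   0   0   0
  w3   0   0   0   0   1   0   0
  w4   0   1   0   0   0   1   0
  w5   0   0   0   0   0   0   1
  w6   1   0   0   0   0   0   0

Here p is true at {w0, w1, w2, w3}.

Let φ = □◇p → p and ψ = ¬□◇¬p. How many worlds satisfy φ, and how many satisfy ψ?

5 and 5

For □◇p → p:
w0: □◇p is T, p is T. ✓
w1: □◇p is T, p is T. ✓
w2: □◇p is F, p is T. ✓
w3: □◇p is T, p is T. ✓
w4: □◇p is F, p is F. ✓
w5: □◇p is T, p is F. ✗
w6: □◇p is T, p is F. ✗
— 5 worlds.
For ¬□◇¬p:
w0: □◇¬p is F. ✓
w1: □◇¬p is F. ✓
w2: □◇¬p is T. ✗
w3: □◇¬p is T. ✗
w4: □◇¬p is F. ✓
w5: □◇¬p is F. ✓
w6: □◇¬p is F. ✓
— 5 worlds.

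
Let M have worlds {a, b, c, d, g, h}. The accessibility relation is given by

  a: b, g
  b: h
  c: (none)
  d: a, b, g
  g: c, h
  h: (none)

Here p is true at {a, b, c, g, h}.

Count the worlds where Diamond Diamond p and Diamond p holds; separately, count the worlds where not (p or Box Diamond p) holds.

For Diamond Diamond p and Diamond p:
a: Diamond Diamond p is T, Diamond p is T. ✓
b: Diamond Diamond p is F, Diamond p is T. ✗
c: Diamond Diamond p is F, Diamond p is F. ✗
d: Diamond Diamond p is T, Diamond p is T. ✓
g: Diamond Diamond p is F, Diamond p is T. ✗
h: Diamond Diamond p is F, Diamond p is F. ✗
— 2 worlds.
For not (p or Box Diamond p):
a: p or Box Diamond p is T. ✗
b: p or Box Diamond p is T. ✗
c: p or Box Diamond p is T. ✗
d: p or Box Diamond p is T. ✗
g: p or Box Diamond p is T. ✗
h: p or Box Diamond p is T. ✗
— 0 worlds.

2 and 0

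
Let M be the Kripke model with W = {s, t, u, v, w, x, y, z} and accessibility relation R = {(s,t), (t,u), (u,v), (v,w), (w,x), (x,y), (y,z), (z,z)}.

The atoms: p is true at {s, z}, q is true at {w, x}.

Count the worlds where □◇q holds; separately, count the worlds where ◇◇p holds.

2 and 3

For □◇q:
s: successors {t}; ◇q there: t:F. ✗
t: successors {u}; ◇q there: u:F. ✗
u: successors {v}; ◇q there: v:T. ✓
v: successors {w}; ◇q there: w:T. ✓
w: successors {x}; ◇q there: x:F. ✗
x: successors {y}; ◇q there: y:F. ✗
y: successors {z}; ◇q there: z:F. ✗
z: successors {z}; ◇q there: z:F. ✗
— 2 worlds.
For ◇◇p:
s: successors {t}; ◇p there: t:F. ✗
t: successors {u}; ◇p there: u:F. ✗
u: successors {v}; ◇p there: v:F. ✗
v: successors {w}; ◇p there: w:F. ✗
w: successors {x}; ◇p there: x:F. ✗
x: successors {y}; ◇p there: y:T. ✓
y: successors {z}; ◇p there: z:T. ✓
z: successors {z}; ◇p there: z:T. ✓
— 3 worlds.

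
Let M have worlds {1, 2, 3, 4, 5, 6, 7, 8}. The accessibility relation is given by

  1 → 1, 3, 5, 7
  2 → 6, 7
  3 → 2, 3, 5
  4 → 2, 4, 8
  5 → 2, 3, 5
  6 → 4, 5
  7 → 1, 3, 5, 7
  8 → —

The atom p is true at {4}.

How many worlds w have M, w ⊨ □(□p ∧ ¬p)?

1

1: successors {1, 3, 5, 7}; □p ∧ ¬p there: 1:F, 3:F, 5:F, 7:F. ✗
2: successors {6, 7}; □p ∧ ¬p there: 6:F, 7:F. ✗
3: successors {2, 3, 5}; □p ∧ ¬p there: 2:F, 3:F, 5:F. ✗
4: successors {2, 4, 8}; □p ∧ ¬p there: 2:F, 4:F, 8:T. ✗
5: successors {2, 3, 5}; □p ∧ ¬p there: 2:F, 3:F, 5:F. ✗
6: successors {4, 5}; □p ∧ ¬p there: 4:F, 5:F. ✗
7: successors {1, 3, 5, 7}; □p ∧ ¬p there: 1:F, 3:F, 5:F, 7:F. ✗
8: no successors, so □(□p ∧ ¬p) holds vacuously. ✓
Satisfying worlds: {8}.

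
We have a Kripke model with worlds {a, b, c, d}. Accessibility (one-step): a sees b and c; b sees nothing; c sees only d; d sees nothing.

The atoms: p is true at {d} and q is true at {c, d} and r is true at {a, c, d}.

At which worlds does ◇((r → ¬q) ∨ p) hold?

a: successors {b, c}; (r → ¬q) ∨ p there: b:T, c:F. ✓
b: no successors, so ◇((r → ¬q) ∨ p) fails. ✗
c: successors {d}; (r → ¬q) ∨ p there: d:T. ✓
d: no successors, so ◇((r → ¬q) ∨ p) fails. ✗

{a, c}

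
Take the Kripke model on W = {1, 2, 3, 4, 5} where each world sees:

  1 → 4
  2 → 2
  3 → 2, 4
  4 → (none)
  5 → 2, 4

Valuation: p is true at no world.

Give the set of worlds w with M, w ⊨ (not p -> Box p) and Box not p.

{4}

1: not p -> Box p is F, Box not p is T. ✗
2: not p -> Box p is F, Box not p is T. ✗
3: not p -> Box p is F, Box not p is T. ✗
4: not p -> Box p is T, Box not p is T. ✓
5: not p -> Box p is F, Box not p is T. ✗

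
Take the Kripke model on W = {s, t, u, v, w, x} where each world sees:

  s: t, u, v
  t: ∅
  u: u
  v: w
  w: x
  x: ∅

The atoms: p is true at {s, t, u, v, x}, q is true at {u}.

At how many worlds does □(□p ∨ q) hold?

5

s: successors {t, u, v}; □p ∨ q there: t:T, u:T, v:F. ✗
t: no successors, so □(□p ∨ q) holds vacuously. ✓
u: successors {u}; □p ∨ q there: u:T. ✓
v: successors {w}; □p ∨ q there: w:T. ✓
w: successors {x}; □p ∨ q there: x:T. ✓
x: no successors, so □(□p ∨ q) holds vacuously. ✓
Satisfying worlds: {t, u, v, w, x}.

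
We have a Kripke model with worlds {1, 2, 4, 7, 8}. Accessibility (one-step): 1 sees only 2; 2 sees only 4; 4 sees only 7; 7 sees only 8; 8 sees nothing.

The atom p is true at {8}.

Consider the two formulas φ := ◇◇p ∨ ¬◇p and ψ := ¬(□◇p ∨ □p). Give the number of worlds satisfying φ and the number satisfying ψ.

4 and 2

For ◇◇p ∨ ¬◇p:
1: ◇◇p is F, ¬◇p is T. ✓
2: ◇◇p is F, ¬◇p is T. ✓
4: ◇◇p is T, ¬◇p is T. ✓
7: ◇◇p is F, ¬◇p is F. ✗
8: ◇◇p is F, ¬◇p is T. ✓
— 4 worlds.
For ¬(□◇p ∨ □p):
1: □◇p ∨ □p is F. ✓
2: □◇p ∨ □p is F. ✓
4: □◇p ∨ □p is T. ✗
7: □◇p ∨ □p is T. ✗
8: □◇p ∨ □p is T. ✗
— 2 worlds.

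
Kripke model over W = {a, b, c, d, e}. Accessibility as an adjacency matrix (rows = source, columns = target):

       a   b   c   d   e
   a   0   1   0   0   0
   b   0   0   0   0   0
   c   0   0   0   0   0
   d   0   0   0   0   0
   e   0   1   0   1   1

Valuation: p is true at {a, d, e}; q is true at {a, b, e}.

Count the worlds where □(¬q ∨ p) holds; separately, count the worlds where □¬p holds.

3 and 4

For □(¬q ∨ p):
a: successors {b}; ¬q ∨ p there: b:F. ✗
b: no successors, so □(¬q ∨ p) holds vacuously. ✓
c: no successors, so □(¬q ∨ p) holds vacuously. ✓
d: no successors, so □(¬q ∨ p) holds vacuously. ✓
e: successors {b, d, e}; ¬q ∨ p there: b:F, d:T, e:T. ✗
— 3 worlds.
For □¬p:
a: successors {b}; ¬p there: b:T. ✓
b: no successors, so □¬p holds vacuously. ✓
c: no successors, so □¬p holds vacuously. ✓
d: no successors, so □¬p holds vacuously. ✓
e: successors {b, d, e}; ¬p there: b:T, d:F, e:F. ✗
— 4 worlds.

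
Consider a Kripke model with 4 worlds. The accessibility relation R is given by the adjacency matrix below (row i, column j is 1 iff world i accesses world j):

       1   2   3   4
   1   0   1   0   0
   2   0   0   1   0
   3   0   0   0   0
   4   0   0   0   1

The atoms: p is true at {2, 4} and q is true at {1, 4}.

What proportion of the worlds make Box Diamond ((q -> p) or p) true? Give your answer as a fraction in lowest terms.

3/4

1: successors {2}; Diamond ((q -> p) or p) there: 2:T. ✓
2: successors {3}; Diamond ((q -> p) or p) there: 3:F. ✗
3: no successors, so Box Diamond ((q -> p) or p) holds vacuously. ✓
4: successors {4}; Diamond ((q -> p) or p) there: 4:T. ✓
That's 3 of 4 worlds, so 3/4.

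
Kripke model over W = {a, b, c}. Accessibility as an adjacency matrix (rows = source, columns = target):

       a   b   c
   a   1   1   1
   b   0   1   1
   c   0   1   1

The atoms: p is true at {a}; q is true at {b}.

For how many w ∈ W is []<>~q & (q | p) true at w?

2

a: []<>~q is T, q | p is T. ✓
b: []<>~q is T, q | p is T. ✓
c: []<>~q is T, q | p is F. ✗
Satisfying worlds: {a, b}.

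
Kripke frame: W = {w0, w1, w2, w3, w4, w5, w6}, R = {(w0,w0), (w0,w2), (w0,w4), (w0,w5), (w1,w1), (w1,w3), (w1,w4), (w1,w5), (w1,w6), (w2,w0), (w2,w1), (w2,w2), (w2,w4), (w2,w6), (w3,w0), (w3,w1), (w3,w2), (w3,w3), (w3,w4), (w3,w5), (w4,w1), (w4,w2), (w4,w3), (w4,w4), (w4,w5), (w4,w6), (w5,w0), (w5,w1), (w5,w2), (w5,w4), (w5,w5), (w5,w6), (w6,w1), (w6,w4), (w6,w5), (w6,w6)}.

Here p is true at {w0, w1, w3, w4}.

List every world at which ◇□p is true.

w0: successors {w0, w2, w4, w5}; □p there: w0:F, w2:F, w4:F, w5:F. ✗
w1: successors {w1, w3, w4, w5, w6}; □p there: w1:F, w3:F, w4:F, w5:F, w6:F. ✗
w2: successors {w0, w1, w2, w4, w6}; □p there: w0:F, w1:F, w2:F, w4:F, w6:F. ✗
w3: successors {w0, w1, w2, w3, w4, w5}; □p there: w0:F, w1:F, w2:F, w3:F, w4:F, w5:F. ✗
w4: successors {w1, w2, w3, w4, w5, w6}; □p there: w1:F, w2:F, w3:F, w4:F, w5:F, w6:F. ✗
w5: successors {w0, w1, w2, w4, w5, w6}; □p there: w0:F, w1:F, w2:F, w4:F, w5:F, w6:F. ✗
w6: successors {w1, w4, w5, w6}; □p there: w1:F, w4:F, w5:F, w6:F. ✗

∅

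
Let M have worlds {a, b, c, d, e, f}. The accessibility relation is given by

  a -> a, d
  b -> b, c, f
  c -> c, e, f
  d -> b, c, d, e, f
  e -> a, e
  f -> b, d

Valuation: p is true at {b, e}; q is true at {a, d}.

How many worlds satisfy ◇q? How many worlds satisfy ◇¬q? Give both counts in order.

4 and 5

For ◇q:
a: successors {a, d}; q there: a:T, d:T. ✓
b: successors {b, c, f}; q there: b:F, c:F, f:F. ✗
c: successors {c, e, f}; q there: c:F, e:F, f:F. ✗
d: successors {b, c, d, e, f}; q there: b:F, c:F, d:T, e:F, f:F. ✓
e: successors {a, e}; q there: a:T, e:F. ✓
f: successors {b, d}; q there: b:F, d:T. ✓
— 4 worlds.
For ◇¬q:
a: successors {a, d}; ¬q there: a:F, d:F. ✗
b: successors {b, c, f}; ¬q there: b:T, c:T, f:T. ✓
c: successors {c, e, f}; ¬q there: c:T, e:T, f:T. ✓
d: successors {b, c, d, e, f}; ¬q there: b:T, c:T, d:F, e:T, f:T. ✓
e: successors {a, e}; ¬q there: a:F, e:T. ✓
f: successors {b, d}; ¬q there: b:T, d:F. ✓
— 5 worlds.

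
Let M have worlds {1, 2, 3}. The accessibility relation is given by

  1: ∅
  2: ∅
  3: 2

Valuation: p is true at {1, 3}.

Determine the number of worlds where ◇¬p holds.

1: no successors, so ◇¬p fails. ✗
2: no successors, so ◇¬p fails. ✗
3: successors {2}; ¬p there: 2:T. ✓
Satisfying worlds: {3}.

1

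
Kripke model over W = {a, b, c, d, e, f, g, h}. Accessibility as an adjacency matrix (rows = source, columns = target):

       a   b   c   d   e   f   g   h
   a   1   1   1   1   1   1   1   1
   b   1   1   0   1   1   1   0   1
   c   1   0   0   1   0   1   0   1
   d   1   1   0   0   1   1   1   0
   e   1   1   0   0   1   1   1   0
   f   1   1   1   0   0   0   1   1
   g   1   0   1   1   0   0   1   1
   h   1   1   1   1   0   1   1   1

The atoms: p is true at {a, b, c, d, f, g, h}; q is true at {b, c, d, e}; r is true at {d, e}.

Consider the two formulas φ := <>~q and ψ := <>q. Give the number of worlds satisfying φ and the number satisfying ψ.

For <>~q:
a: successors {a, b, c, d, e, f, g, h}; ~q there: a:T, b:F, c:F, d:F, e:F, f:T, g:T, h:T. ✓
b: successors {a, b, d, e, f, h}; ~q there: a:T, b:F, d:F, e:F, f:T, h:T. ✓
c: successors {a, d, f, h}; ~q there: a:T, d:F, f:T, h:T. ✓
d: successors {a, b, e, f, g}; ~q there: a:T, b:F, e:F, f:T, g:T. ✓
e: successors {a, b, e, f, g}; ~q there: a:T, b:F, e:F, f:T, g:T. ✓
f: successors {a, b, c, g, h}; ~q there: a:T, b:F, c:F, g:T, h:T. ✓
g: successors {a, c, d, g, h}; ~q there: a:T, c:F, d:F, g:T, h:T. ✓
h: successors {a, b, c, d, f, g, h}; ~q there: a:T, b:F, c:F, d:F, f:T, g:T, h:T. ✓
— 8 worlds.
For <>q:
a: successors {a, b, c, d, e, f, g, h}; q there: a:F, b:T, c:T, d:T, e:T, f:F, g:F, h:F. ✓
b: successors {a, b, d, e, f, h}; q there: a:F, b:T, d:T, e:T, f:F, h:F. ✓
c: successors {a, d, f, h}; q there: a:F, d:T, f:F, h:F. ✓
d: successors {a, b, e, f, g}; q there: a:F, b:T, e:T, f:F, g:F. ✓
e: successors {a, b, e, f, g}; q there: a:F, b:T, e:T, f:F, g:F. ✓
f: successors {a, b, c, g, h}; q there: a:F, b:T, c:T, g:F, h:F. ✓
g: successors {a, c, d, g, h}; q there: a:F, c:T, d:T, g:F, h:F. ✓
h: successors {a, b, c, d, f, g, h}; q there: a:F, b:T, c:T, d:T, f:F, g:F, h:F. ✓
— 8 worlds.

8 and 8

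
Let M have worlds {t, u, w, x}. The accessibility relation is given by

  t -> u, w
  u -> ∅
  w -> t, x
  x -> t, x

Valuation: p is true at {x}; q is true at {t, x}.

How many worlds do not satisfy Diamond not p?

1

t: successors {u, w}; not p there: u:T, w:T. ✓
u: no successors, so Diamond not p fails. ✗
w: successors {t, x}; not p there: t:T, x:F. ✓
x: successors {t, x}; not p there: t:T, x:F. ✓
Satisfying worlds: {t, w, x}.
So Diamond not p fails at the other 1 world.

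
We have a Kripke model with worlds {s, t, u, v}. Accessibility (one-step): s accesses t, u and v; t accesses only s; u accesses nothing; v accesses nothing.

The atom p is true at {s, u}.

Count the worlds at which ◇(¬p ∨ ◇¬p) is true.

2

s: successors {t, u, v}; ¬p ∨ ◇¬p there: t:T, u:F, v:T. ✓
t: successors {s}; ¬p ∨ ◇¬p there: s:T. ✓
u: no successors, so ◇(¬p ∨ ◇¬p) fails. ✗
v: no successors, so ◇(¬p ∨ ◇¬p) fails. ✗
Satisfying worlds: {s, t}.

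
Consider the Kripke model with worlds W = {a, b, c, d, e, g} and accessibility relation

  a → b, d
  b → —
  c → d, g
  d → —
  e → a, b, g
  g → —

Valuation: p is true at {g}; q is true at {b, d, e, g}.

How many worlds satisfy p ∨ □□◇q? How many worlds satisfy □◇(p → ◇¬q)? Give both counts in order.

For p ∨ □□◇q:
a: p is F, □□◇q is T. ✓
b: p is F, □□◇q is T. ✓
c: p is F, □□◇q is T. ✓
d: p is F, □□◇q is T. ✓
e: p is F, □□◇q is F. ✗
g: p is T, □□◇q is T. ✓
— 5 worlds.
For □◇(p → ◇¬q):
a: successors {b, d}; ◇(p → ◇¬q) there: b:F, d:F. ✗
b: no successors, so □◇(p → ◇¬q) holds vacuously. ✓
c: successors {d, g}; ◇(p → ◇¬q) there: d:F, g:F. ✗
d: no successors, so □◇(p → ◇¬q) holds vacuously. ✓
e: successors {a, b, g}; ◇(p → ◇¬q) there: a:T, b:F, g:F. ✗
g: no successors, so □◇(p → ◇¬q) holds vacuously. ✓
— 3 worlds.

5 and 3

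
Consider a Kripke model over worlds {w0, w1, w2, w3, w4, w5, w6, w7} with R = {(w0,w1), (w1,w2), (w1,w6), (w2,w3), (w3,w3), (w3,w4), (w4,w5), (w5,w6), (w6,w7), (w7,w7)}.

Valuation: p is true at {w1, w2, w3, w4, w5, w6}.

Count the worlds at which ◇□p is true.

w0: successors {w1}; □p there: w1:T. ✓
w1: successors {w2, w6}; □p there: w2:T, w6:F. ✓
w2: successors {w3}; □p there: w3:T. ✓
w3: successors {w3, w4}; □p there: w3:T, w4:T. ✓
w4: successors {w5}; □p there: w5:T. ✓
w5: successors {w6}; □p there: w6:F. ✗
w6: successors {w7}; □p there: w7:F. ✗
w7: successors {w7}; □p there: w7:F. ✗
Satisfying worlds: {w0, w1, w2, w3, w4}.

5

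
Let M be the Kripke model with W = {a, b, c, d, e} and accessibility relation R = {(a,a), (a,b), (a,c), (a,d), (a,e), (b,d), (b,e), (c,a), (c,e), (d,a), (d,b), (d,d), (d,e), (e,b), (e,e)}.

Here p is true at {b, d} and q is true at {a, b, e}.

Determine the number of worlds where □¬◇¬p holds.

0

a: successors {a, b, c, d, e}; ¬◇¬p there: a:F, b:F, c:F, d:F, e:F. ✗
b: successors {d, e}; ¬◇¬p there: d:F, e:F. ✗
c: successors {a, e}; ¬◇¬p there: a:F, e:F. ✗
d: successors {a, b, d, e}; ¬◇¬p there: a:F, b:F, d:F, e:F. ✗
e: successors {b, e}; ¬◇¬p there: b:F, e:F. ✗
Satisfying worlds: ∅.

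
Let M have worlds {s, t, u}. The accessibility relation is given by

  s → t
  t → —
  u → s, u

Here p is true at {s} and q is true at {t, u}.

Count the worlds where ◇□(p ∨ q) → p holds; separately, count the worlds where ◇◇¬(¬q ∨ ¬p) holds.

For ◇□(p ∨ q) → p:
s: ◇□(p ∨ q) is T, p is T. ✓
t: ◇□(p ∨ q) is F, p is F. ✓
u: ◇□(p ∨ q) is T, p is F. ✗
— 2 worlds.
For ◇◇¬(¬q ∨ ¬p):
s: successors {t}; ◇¬(¬q ∨ ¬p) there: t:F. ✗
t: no successors, so ◇◇¬(¬q ∨ ¬p) fails. ✗
u: successors {s, u}; ◇¬(¬q ∨ ¬p) there: s:F, u:F. ✗
— 0 worlds.

2 and 0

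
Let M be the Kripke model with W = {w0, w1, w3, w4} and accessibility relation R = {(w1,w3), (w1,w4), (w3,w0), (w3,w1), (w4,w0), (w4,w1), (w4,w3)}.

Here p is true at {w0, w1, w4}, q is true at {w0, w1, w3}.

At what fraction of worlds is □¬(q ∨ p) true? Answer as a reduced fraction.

1/4

w0: no successors, so □¬(q ∨ p) holds vacuously. ✓
w1: successors {w3, w4}; ¬(q ∨ p) there: w3:F, w4:F. ✗
w3: successors {w0, w1}; ¬(q ∨ p) there: w0:F, w1:F. ✗
w4: successors {w0, w1, w3}; ¬(q ∨ p) there: w0:F, w1:F, w3:F. ✗
That's 1 of 4 worlds, so 1/4.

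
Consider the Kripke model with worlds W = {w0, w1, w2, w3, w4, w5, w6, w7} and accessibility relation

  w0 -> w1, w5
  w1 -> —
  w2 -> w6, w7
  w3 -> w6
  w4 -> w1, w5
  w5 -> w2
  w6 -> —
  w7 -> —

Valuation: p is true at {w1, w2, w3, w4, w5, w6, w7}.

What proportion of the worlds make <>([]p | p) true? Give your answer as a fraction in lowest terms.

w0: successors {w1, w5}; []p | p there: w1:T, w5:T. ✓
w1: no successors, so <>([]p | p) fails. ✗
w2: successors {w6, w7}; []p | p there: w6:T, w7:T. ✓
w3: successors {w6}; []p | p there: w6:T. ✓
w4: successors {w1, w5}; []p | p there: w1:T, w5:T. ✓
w5: successors {w2}; []p | p there: w2:T. ✓
w6: no successors, so <>([]p | p) fails. ✗
w7: no successors, so <>([]p | p) fails. ✗
That's 5 of 8 worlds, so 5/8.

5/8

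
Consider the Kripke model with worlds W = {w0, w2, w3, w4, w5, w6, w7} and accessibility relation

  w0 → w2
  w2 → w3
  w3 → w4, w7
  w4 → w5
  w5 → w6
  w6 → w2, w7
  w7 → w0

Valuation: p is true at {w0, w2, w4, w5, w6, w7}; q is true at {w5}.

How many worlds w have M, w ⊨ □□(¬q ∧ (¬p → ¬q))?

w0: successors {w2}; □(¬q ∧ (¬p → ¬q)) there: w2:T. ✓
w2: successors {w3}; □(¬q ∧ (¬p → ¬q)) there: w3:T. ✓
w3: successors {w4, w7}; □(¬q ∧ (¬p → ¬q)) there: w4:F, w7:T. ✗
w4: successors {w5}; □(¬q ∧ (¬p → ¬q)) there: w5:T. ✓
w5: successors {w6}; □(¬q ∧ (¬p → ¬q)) there: w6:T. ✓
w6: successors {w2, w7}; □(¬q ∧ (¬p → ¬q)) there: w2:T, w7:T. ✓
w7: successors {w0}; □(¬q ∧ (¬p → ¬q)) there: w0:T. ✓
Satisfying worlds: {w0, w2, w4, w5, w6, w7}.

6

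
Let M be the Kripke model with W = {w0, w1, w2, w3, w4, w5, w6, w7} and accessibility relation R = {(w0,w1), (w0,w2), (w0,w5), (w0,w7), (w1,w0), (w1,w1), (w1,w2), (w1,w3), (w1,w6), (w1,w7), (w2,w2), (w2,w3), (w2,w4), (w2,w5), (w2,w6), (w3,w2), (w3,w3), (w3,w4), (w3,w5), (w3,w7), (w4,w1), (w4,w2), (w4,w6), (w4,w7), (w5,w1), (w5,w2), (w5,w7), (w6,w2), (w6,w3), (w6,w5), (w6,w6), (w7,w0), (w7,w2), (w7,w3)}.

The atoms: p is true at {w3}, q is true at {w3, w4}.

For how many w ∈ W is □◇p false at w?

w0: successors {w1, w2, w5, w7}; ◇p there: w1:T, w2:T, w5:F, w7:T. ✗
w1: successors {w0, w1, w2, w3, w6, w7}; ◇p there: w0:F, w1:T, w2:T, w3:T, w6:T, w7:T. ✗
w2: successors {w2, w3, w4, w5, w6}; ◇p there: w2:T, w3:T, w4:F, w5:F, w6:T. ✗
w3: successors {w2, w3, w4, w5, w7}; ◇p there: w2:T, w3:T, w4:F, w5:F, w7:T. ✗
w4: successors {w1, w2, w6, w7}; ◇p there: w1:T, w2:T, w6:T, w7:T. ✓
w5: successors {w1, w2, w7}; ◇p there: w1:T, w2:T, w7:T. ✓
w6: successors {w2, w3, w5, w6}; ◇p there: w2:T, w3:T, w5:F, w6:T. ✗
w7: successors {w0, w2, w3}; ◇p there: w0:F, w2:T, w3:T. ✗
Satisfying worlds: {w4, w5}.
So □◇p fails at the other 6 worlds.

6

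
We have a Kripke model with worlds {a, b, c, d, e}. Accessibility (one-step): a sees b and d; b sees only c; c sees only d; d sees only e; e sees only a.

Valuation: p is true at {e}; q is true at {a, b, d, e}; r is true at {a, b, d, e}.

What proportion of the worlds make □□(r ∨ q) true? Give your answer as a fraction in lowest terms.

4/5

a: successors {b, d}; □(r ∨ q) there: b:F, d:T. ✗
b: successors {c}; □(r ∨ q) there: c:T. ✓
c: successors {d}; □(r ∨ q) there: d:T. ✓
d: successors {e}; □(r ∨ q) there: e:T. ✓
e: successors {a}; □(r ∨ q) there: a:T. ✓
That's 4 of 5 worlds, so 4/5.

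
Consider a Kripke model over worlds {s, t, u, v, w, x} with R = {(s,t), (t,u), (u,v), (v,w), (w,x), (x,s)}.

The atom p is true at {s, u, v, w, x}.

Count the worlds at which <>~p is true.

s: successors {t}; ~p there: t:T. ✓
t: successors {u}; ~p there: u:F. ✗
u: successors {v}; ~p there: v:F. ✗
v: successors {w}; ~p there: w:F. ✗
w: successors {x}; ~p there: x:F. ✗
x: successors {s}; ~p there: s:F. ✗
Satisfying worlds: {s}.

1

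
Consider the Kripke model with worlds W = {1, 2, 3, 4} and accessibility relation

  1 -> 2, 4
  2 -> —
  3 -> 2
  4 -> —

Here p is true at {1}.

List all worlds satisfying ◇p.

1: successors {2, 4}; p there: 2:F, 4:F. ✗
2: no successors, so ◇p fails. ✗
3: successors {2}; p there: 2:F. ✗
4: no successors, so ◇p fails. ✗

∅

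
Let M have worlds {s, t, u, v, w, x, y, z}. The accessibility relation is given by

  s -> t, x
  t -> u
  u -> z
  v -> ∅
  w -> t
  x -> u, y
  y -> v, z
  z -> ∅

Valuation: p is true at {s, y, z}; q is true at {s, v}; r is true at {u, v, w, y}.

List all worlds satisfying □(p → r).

s: successors {t, x}; p → r there: t:T, x:T. ✓
t: successors {u}; p → r there: u:T. ✓
u: successors {z}; p → r there: z:F. ✗
v: no successors, so □(p → r) holds vacuously. ✓
w: successors {t}; p → r there: t:T. ✓
x: successors {u, y}; p → r there: u:T, y:T. ✓
y: successors {v, z}; p → r there: v:T, z:F. ✗
z: no successors, so □(p → r) holds vacuously. ✓

{s, t, v, w, x, z}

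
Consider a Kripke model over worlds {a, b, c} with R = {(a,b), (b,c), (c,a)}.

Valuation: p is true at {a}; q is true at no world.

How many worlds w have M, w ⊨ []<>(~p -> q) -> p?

2

a: []<>(~p -> q) is F, p is T. ✓
b: []<>(~p -> q) is T, p is F. ✗
c: []<>(~p -> q) is F, p is F. ✓
Satisfying worlds: {a, c}.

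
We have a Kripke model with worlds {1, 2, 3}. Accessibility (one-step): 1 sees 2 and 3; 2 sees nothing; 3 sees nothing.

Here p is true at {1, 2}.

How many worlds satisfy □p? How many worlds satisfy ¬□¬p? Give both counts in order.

For □p:
1: successors {2, 3}; p there: 2:T, 3:F. ✗
2: no successors, so □p holds vacuously. ✓
3: no successors, so □p holds vacuously. ✓
— 2 worlds.
For ¬□¬p:
1: □¬p is F. ✓
2: □¬p is T. ✗
3: □¬p is T. ✗
— 1 world.

2 and 1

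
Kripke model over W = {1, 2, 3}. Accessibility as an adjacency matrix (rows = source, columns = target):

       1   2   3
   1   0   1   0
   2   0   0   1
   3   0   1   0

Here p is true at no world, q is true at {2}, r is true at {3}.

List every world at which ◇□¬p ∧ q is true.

1: ◇□¬p is T, q is F. ✗
2: ◇□¬p is T, q is T. ✓
3: ◇□¬p is T, q is F. ✗

{2}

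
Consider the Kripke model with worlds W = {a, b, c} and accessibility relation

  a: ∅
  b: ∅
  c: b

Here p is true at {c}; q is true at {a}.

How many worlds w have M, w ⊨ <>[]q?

a: no successors, so <>[]q fails. ✗
b: no successors, so <>[]q fails. ✗
c: successors {b}; []q there: b:T. ✓
Satisfying worlds: {c}.

1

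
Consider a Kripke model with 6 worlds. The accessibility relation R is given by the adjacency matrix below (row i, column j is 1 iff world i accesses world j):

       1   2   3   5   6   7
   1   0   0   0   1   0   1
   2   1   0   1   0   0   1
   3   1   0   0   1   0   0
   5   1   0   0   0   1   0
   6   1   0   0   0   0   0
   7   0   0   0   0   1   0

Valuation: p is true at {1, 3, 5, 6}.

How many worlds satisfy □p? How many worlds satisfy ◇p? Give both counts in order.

For □p:
1: successors {5, 7}; p there: 5:T, 7:F. ✗
2: successors {1, 3, 7}; p there: 1:T, 3:T, 7:F. ✗
3: successors {1, 5}; p there: 1:T, 5:T. ✓
5: successors {1, 6}; p there: 1:T, 6:T. ✓
6: successors {1}; p there: 1:T. ✓
7: successors {6}; p there: 6:T. ✓
— 4 worlds.
For ◇p:
1: successors {5, 7}; p there: 5:T, 7:F. ✓
2: successors {1, 3, 7}; p there: 1:T, 3:T, 7:F. ✓
3: successors {1, 5}; p there: 1:T, 5:T. ✓
5: successors {1, 6}; p there: 1:T, 6:T. ✓
6: successors {1}; p there: 1:T. ✓
7: successors {6}; p there: 6:T. ✓
— 6 worlds.

4 and 6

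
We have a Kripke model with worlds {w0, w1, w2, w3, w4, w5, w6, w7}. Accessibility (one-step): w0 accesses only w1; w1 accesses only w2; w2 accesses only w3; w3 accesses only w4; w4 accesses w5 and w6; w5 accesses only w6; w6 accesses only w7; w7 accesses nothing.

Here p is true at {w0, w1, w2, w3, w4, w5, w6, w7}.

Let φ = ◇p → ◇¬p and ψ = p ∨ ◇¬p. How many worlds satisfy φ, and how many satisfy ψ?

For ◇p → ◇¬p:
w0: ◇p is T, ◇¬p is F. ✗
w1: ◇p is T, ◇¬p is F. ✗
w2: ◇p is T, ◇¬p is F. ✗
w3: ◇p is T, ◇¬p is F. ✗
w4: ◇p is T, ◇¬p is F. ✗
w5: ◇p is T, ◇¬p is F. ✗
w6: ◇p is T, ◇¬p is F. ✗
w7: ◇p is F, ◇¬p is F. ✓
— 1 world.
For p ∨ ◇¬p:
w0: p is T, ◇¬p is F. ✓
w1: p is T, ◇¬p is F. ✓
w2: p is T, ◇¬p is F. ✓
w3: p is T, ◇¬p is F. ✓
w4: p is T, ◇¬p is F. ✓
w5: p is T, ◇¬p is F. ✓
w6: p is T, ◇¬p is F. ✓
w7: p is T, ◇¬p is F. ✓
— 8 worlds.

1 and 8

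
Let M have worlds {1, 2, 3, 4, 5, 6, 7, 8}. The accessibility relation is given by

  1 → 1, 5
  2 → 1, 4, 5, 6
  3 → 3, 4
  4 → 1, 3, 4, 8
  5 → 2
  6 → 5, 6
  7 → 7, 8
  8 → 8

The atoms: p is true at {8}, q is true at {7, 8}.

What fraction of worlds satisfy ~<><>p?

3/8

1: <><>p is F. ✓
2: <><>p is T. ✗
3: <><>p is T. ✗
4: <><>p is T. ✗
5: <><>p is F. ✓
6: <><>p is F. ✓
7: <><>p is T. ✗
8: <><>p is T. ✗
That's 3 of 8 worlds, so 3/8.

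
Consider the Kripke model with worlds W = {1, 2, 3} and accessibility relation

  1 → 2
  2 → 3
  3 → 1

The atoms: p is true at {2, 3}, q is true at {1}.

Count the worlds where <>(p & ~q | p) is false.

1: successors {2}; p & ~q | p there: 2:T. ✓
2: successors {3}; p & ~q | p there: 3:T. ✓
3: successors {1}; p & ~q | p there: 1:F. ✗
Satisfying worlds: {1, 2}.
So <>(p & ~q | p) fails at the other 1 world.

1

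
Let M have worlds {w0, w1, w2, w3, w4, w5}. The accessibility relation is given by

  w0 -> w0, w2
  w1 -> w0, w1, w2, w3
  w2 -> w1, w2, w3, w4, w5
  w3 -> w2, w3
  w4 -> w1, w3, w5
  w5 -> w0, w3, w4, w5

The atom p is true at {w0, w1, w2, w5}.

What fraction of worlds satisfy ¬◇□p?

1/2

w0: ◇□p is T. ✗
w1: ◇□p is T. ✗
w2: ◇□p is F. ✓
w3: ◇□p is F. ✓
w4: ◇□p is F. ✓
w5: ◇□p is T. ✗
That's 3 of 6 worlds, so 3/6 = 1/2.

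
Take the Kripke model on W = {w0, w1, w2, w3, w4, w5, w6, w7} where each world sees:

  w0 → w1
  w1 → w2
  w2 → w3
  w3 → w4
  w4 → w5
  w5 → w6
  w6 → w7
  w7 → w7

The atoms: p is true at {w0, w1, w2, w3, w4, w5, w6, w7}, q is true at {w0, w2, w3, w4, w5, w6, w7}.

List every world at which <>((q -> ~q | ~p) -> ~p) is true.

{w1, w2, w3, w4, w5, w6, w7}

w0: successors {w1}; (q -> ~q | ~p) -> ~p there: w1:F. ✗
w1: successors {w2}; (q -> ~q | ~p) -> ~p there: w2:T. ✓
w2: successors {w3}; (q -> ~q | ~p) -> ~p there: w3:T. ✓
w3: successors {w4}; (q -> ~q | ~p) -> ~p there: w4:T. ✓
w4: successors {w5}; (q -> ~q | ~p) -> ~p there: w5:T. ✓
w5: successors {w6}; (q -> ~q | ~p) -> ~p there: w6:T. ✓
w6: successors {w7}; (q -> ~q | ~p) -> ~p there: w7:T. ✓
w7: successors {w7}; (q -> ~q | ~p) -> ~p there: w7:T. ✓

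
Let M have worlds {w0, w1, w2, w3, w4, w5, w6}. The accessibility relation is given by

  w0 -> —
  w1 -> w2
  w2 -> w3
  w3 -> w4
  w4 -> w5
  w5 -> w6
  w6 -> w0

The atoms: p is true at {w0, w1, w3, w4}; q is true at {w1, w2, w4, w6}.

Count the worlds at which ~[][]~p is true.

3

w0: [][]~p is T. ✗
w1: [][]~p is F. ✓
w2: [][]~p is F. ✓
w3: [][]~p is T. ✗
w4: [][]~p is T. ✗
w5: [][]~p is F. ✓
w6: [][]~p is T. ✗
Satisfying worlds: {w1, w2, w5}.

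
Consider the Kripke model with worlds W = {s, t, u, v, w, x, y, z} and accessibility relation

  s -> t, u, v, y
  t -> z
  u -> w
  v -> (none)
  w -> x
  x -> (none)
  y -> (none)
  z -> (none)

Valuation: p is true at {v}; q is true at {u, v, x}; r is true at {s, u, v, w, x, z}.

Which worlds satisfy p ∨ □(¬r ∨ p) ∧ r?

{v, x, z}

s: p is F, □(¬r ∨ p) ∧ r is F. ✗
t: p is F, □(¬r ∨ p) ∧ r is F. ✗
u: p is F, □(¬r ∨ p) ∧ r is F. ✗
v: p is T, □(¬r ∨ p) ∧ r is T. ✓
w: p is F, □(¬r ∨ p) ∧ r is F. ✗
x: p is F, □(¬r ∨ p) ∧ r is T. ✓
y: p is F, □(¬r ∨ p) ∧ r is F. ✗
z: p is F, □(¬r ∨ p) ∧ r is T. ✓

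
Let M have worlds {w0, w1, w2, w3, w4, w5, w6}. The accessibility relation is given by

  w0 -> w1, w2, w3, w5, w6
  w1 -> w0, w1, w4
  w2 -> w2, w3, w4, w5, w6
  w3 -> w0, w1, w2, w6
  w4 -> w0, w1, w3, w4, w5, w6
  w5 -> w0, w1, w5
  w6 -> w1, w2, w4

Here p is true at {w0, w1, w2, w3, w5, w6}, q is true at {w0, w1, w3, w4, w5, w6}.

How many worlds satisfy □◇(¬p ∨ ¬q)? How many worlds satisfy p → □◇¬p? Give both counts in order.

For □◇(¬p ∨ ¬q):
w0: successors {w1, w2, w3, w5, w6}; ◇(¬p ∨ ¬q) there: w1:T, w2:T, w3:T, w5:F, w6:T. ✗
w1: successors {w0, w1, w4}; ◇(¬p ∨ ¬q) there: w0:T, w1:T, w4:T. ✓
w2: successors {w2, w3, w4, w5, w6}; ◇(¬p ∨ ¬q) there: w2:T, w3:T, w4:T, w5:F, w6:T. ✗
w3: successors {w0, w1, w2, w6}; ◇(¬p ∨ ¬q) there: w0:T, w1:T, w2:T, w6:T. ✓
w4: successors {w0, w1, w3, w4, w5, w6}; ◇(¬p ∨ ¬q) there: w0:T, w1:T, w3:T, w4:T, w5:F, w6:T. ✗
w5: successors {w0, w1, w5}; ◇(¬p ∨ ¬q) there: w0:T, w1:T, w5:F. ✗
w6: successors {w1, w2, w4}; ◇(¬p ∨ ¬q) there: w1:T, w2:T, w4:T. ✓
— 3 worlds.
For p → □◇¬p:
w0: p is T, □◇¬p is F. ✗
w1: p is T, □◇¬p is F. ✗
w2: p is T, □◇¬p is F. ✗
w3: p is T, □◇¬p is F. ✗
w4: p is F, □◇¬p is F. ✓
w5: p is T, □◇¬p is F. ✗
w6: p is T, □◇¬p is T. ✓
— 2 worlds.

3 and 2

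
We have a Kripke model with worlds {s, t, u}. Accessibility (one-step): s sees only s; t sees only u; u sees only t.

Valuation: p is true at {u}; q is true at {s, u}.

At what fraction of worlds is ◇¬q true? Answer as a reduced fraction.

1/3

s: successors {s}; ¬q there: s:F. ✗
t: successors {u}; ¬q there: u:F. ✗
u: successors {t}; ¬q there: t:T. ✓
That's 1 of 3 worlds, so 1/3.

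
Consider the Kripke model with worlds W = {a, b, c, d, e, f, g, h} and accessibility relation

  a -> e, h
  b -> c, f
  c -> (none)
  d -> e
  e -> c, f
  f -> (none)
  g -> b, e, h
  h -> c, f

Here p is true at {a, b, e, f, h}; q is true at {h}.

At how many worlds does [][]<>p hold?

a: successors {e, h}; []<>p there: e:F, h:F. ✗
b: successors {c, f}; []<>p there: c:T, f:T. ✓
c: no successors, so [][]<>p holds vacuously. ✓
d: successors {e}; []<>p there: e:F. ✗
e: successors {c, f}; []<>p there: c:T, f:T. ✓
f: no successors, so [][]<>p holds vacuously. ✓
g: successors {b, e, h}; []<>p there: b:F, e:F, h:F. ✗
h: successors {c, f}; []<>p there: c:T, f:T. ✓
Satisfying worlds: {b, c, e, f, h}.

5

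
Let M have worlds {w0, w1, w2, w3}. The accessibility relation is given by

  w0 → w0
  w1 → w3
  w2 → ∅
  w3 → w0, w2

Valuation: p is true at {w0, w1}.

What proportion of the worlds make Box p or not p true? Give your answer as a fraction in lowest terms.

3/4

w0: Box p is T, not p is F. ✓
w1: Box p is F, not p is F. ✗
w2: Box p is T, not p is T. ✓
w3: Box p is F, not p is T. ✓
That's 3 of 4 worlds, so 3/4.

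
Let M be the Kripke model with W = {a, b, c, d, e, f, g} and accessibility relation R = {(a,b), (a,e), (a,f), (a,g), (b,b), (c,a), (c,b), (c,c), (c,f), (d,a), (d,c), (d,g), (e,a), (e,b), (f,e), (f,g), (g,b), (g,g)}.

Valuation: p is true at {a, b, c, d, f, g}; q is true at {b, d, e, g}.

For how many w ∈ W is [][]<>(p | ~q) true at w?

a: successors {b, e, f, g}; []<>(p | ~q) there: b:T, e:T, f:T, g:T. ✓
b: successors {b}; []<>(p | ~q) there: b:T. ✓
c: successors {a, b, c, f}; []<>(p | ~q) there: a:T, b:T, c:T, f:T. ✓
d: successors {a, c, g}; []<>(p | ~q) there: a:T, c:T, g:T. ✓
e: successors {a, b}; []<>(p | ~q) there: a:T, b:T. ✓
f: successors {e, g}; []<>(p | ~q) there: e:T, g:T. ✓
g: successors {b, g}; []<>(p | ~q) there: b:T, g:T. ✓
Satisfying worlds: {a, b, c, d, e, f, g}.

7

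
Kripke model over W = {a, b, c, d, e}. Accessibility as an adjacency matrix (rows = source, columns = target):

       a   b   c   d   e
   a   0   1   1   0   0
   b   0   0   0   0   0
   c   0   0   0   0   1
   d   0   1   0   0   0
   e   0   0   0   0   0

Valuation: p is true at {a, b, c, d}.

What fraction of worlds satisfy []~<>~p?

4/5

a: successors {b, c}; ~<>~p there: b:T, c:F. ✗
b: no successors, so []~<>~p holds vacuously. ✓
c: successors {e}; ~<>~p there: e:T. ✓
d: successors {b}; ~<>~p there: b:T. ✓
e: no successors, so []~<>~p holds vacuously. ✓
That's 4 of 5 worlds, so 4/5.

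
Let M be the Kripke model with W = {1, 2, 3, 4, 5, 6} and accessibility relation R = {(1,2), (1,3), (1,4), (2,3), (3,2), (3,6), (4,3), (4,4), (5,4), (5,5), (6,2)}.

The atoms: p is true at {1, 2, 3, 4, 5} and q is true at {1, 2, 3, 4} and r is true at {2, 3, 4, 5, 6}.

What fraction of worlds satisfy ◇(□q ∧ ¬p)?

1: successors {2, 3, 4}; □q ∧ ¬p there: 2:F, 3:F, 4:F. ✗
2: successors {3}; □q ∧ ¬p there: 3:F. ✗
3: successors {2, 6}; □q ∧ ¬p there: 2:F, 6:T. ✓
4: successors {3, 4}; □q ∧ ¬p there: 3:F, 4:F. ✗
5: successors {4, 5}; □q ∧ ¬p there: 4:F, 5:F. ✗
6: successors {2}; □q ∧ ¬p there: 2:F. ✗
That's 1 of 6 worlds, so 1/6.

1/6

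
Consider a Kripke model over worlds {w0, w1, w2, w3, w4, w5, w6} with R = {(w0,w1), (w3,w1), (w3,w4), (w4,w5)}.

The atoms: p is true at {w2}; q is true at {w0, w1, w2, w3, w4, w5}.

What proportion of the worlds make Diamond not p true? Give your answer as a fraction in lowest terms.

3/7

w0: successors {w1}; not p there: w1:T. ✓
w1: no successors, so Diamond not p fails. ✗
w2: no successors, so Diamond not p fails. ✗
w3: successors {w1, w4}; not p there: w1:T, w4:T. ✓
w4: successors {w5}; not p there: w5:T. ✓
w5: no successors, so Diamond not p fails. ✗
w6: no successors, so Diamond not p fails. ✗
That's 3 of 7 worlds, so 3/7.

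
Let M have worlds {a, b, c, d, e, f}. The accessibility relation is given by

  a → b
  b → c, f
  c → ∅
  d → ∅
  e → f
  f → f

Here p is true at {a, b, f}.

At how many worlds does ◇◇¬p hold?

1

a: successors {b}; ◇¬p there: b:T. ✓
b: successors {c, f}; ◇¬p there: c:F, f:F. ✗
c: no successors, so ◇◇¬p fails. ✗
d: no successors, so ◇◇¬p fails. ✗
e: successors {f}; ◇¬p there: f:F. ✗
f: successors {f}; ◇¬p there: f:F. ✗
Satisfying worlds: {a}.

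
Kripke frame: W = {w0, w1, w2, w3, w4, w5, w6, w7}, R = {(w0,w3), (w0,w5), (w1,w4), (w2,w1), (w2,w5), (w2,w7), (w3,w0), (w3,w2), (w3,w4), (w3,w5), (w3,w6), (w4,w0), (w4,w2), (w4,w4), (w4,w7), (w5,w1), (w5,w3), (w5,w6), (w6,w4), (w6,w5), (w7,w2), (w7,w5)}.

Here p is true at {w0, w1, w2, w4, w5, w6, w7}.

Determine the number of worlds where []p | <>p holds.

8

w0: []p is F, <>p is T. ✓
w1: []p is T, <>p is T. ✓
w2: []p is T, <>p is T. ✓
w3: []p is T, <>p is T. ✓
w4: []p is T, <>p is T. ✓
w5: []p is F, <>p is T. ✓
w6: []p is T, <>p is T. ✓
w7: []p is T, <>p is T. ✓
Satisfying worlds: {w0, w1, w2, w3, w4, w5, w6, w7}.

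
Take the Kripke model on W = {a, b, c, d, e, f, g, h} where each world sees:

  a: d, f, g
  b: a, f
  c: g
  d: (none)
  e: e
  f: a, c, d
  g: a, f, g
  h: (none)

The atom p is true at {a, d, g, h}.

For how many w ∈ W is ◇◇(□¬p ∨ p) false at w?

a: successors {d, f, g}; ◇(□¬p ∨ p) there: d:F, f:T, g:T. ✓
b: successors {a, f}; ◇(□¬p ∨ p) there: a:T, f:T. ✓
c: successors {g}; ◇(□¬p ∨ p) there: g:T. ✓
d: no successors, so ◇◇(□¬p ∨ p) fails. ✗
e: successors {e}; ◇(□¬p ∨ p) there: e:T. ✓
f: successors {a, c, d}; ◇(□¬p ∨ p) there: a:T, c:T, d:F. ✓
g: successors {a, f, g}; ◇(□¬p ∨ p) there: a:T, f:T, g:T. ✓
h: no successors, so ◇◇(□¬p ∨ p) fails. ✗
Satisfying worlds: {a, b, c, e, f, g}.
So ◇◇(□¬p ∨ p) fails at the other 2 worlds.

2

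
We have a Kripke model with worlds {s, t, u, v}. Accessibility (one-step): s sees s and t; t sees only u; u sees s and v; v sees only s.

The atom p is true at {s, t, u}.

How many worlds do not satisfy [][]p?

1

s: successors {s, t}; []p there: s:T, t:T. ✓
t: successors {u}; []p there: u:F. ✗
u: successors {s, v}; []p there: s:T, v:T. ✓
v: successors {s}; []p there: s:T. ✓
Satisfying worlds: {s, u, v}.
So [][]p fails at the other 1 world.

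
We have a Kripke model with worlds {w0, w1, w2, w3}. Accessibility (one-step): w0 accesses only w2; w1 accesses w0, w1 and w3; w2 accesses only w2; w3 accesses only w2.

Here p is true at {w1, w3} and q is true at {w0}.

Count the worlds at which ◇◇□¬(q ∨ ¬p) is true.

w0: successors {w2}; ◇□¬(q ∨ ¬p) there: w2:F. ✗
w1: successors {w0, w1, w3}; ◇□¬(q ∨ ¬p) there: w0:F, w1:F, w3:F. ✗
w2: successors {w2}; ◇□¬(q ∨ ¬p) there: w2:F. ✗
w3: successors {w2}; ◇□¬(q ∨ ¬p) there: w2:F. ✗
Satisfying worlds: ∅.

0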